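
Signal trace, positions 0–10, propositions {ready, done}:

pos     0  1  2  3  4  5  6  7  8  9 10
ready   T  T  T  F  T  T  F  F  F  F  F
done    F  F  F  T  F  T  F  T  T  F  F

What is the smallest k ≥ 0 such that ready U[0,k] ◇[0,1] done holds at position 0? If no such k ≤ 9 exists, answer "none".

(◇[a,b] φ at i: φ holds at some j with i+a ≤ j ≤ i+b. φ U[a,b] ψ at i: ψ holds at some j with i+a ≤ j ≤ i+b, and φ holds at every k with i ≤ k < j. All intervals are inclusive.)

Need earliest j ≥ 0 with ◇[0,1] done, and ready at every k in [0,j-1].
  j=0: rhs fails.
  j=1: rhs fails.
  j=2: rhs holds; lhs holds on [0,1]. k = 2.

2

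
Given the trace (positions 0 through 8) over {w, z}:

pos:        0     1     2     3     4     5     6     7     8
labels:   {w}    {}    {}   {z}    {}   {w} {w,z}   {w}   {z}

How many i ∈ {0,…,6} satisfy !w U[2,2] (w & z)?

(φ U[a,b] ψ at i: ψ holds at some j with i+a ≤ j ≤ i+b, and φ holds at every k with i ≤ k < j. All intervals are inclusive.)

Evaluate at each i in [0,6]:
  i=0: ✗ (no rhs in [2,2])
  i=1: ✗ (no rhs in [3,3])
  i=2: ✗ (no rhs in [4,4])
  i=3: ✗ (no rhs in [5,5])
  i=4: ✗ (lhs fails at k=5 before rhs at j=6)
  i=5: ✗ (no rhs in [7,7])
  i=6: ✗ (no rhs in [8,8])
Positions where it holds: {} → 0.

0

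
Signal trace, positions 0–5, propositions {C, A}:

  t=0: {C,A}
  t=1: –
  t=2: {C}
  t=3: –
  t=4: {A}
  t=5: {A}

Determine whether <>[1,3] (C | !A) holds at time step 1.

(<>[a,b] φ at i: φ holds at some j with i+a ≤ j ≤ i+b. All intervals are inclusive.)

Yes

Check (C | !A) at each j in [2,4]:
  j=2: true
  j=3: true
  j=4: false
Found at j=2 → formula holds.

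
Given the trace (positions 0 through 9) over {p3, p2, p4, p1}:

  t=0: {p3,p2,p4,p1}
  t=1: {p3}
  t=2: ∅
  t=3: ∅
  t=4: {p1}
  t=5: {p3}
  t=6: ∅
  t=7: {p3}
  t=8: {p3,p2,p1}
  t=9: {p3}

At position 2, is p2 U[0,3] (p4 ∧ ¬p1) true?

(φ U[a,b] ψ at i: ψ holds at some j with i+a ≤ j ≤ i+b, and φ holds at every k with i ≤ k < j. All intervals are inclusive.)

Need some j in [2,5] with (p4 ∧ ¬p1), and p2 at every k in [2,j-1].
  j=2: (p4 ∧ ¬p1) false.
  j=3: (p4 ∧ ¬p1) false.
  j=4: (p4 ∧ ¬p1) false.
  j=5: (p4 ∧ ¬p1) false.
No j in the window works → until fails.

Does not hold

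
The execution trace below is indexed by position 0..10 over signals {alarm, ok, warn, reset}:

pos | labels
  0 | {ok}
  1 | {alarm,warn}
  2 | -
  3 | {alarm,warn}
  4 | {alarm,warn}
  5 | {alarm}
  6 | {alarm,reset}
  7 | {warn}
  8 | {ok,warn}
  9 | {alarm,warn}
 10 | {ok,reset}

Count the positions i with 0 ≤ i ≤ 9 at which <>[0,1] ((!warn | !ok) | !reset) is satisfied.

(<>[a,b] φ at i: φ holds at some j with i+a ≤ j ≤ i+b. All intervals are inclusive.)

Evaluate at each i in [0,9]:
  i=0: ✓ (witness j=0)
  i=1: ✓ (witness j=1)
  i=2: ✓ (witness j=2)
  i=3: ✓ (witness j=3)
  i=4: ✓ (witness j=4)
  i=5: ✓ (witness j=5)
  i=6: ✓ (witness j=6)
  i=7: ✓ (witness j=7)
  i=8: ✓ (witness j=8)
  i=9: ✓ (witness j=9)
Positions where it holds: {0, 1, 2, 3, 4, 5, 6, 7, 8, 9} → 10.

10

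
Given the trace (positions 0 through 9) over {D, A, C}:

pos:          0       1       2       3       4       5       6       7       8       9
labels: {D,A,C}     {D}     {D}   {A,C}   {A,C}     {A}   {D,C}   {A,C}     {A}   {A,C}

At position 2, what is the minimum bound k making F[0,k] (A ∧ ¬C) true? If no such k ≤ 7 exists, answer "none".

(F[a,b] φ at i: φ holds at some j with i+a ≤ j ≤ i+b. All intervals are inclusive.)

3

Scan j = 2,3,… for (A ∧ ¬C):
  j=2: fails
  j=3: fails
  j=4: fails
  j=5: holds
First hit at j=5, so smallest k = 5-2 = 3.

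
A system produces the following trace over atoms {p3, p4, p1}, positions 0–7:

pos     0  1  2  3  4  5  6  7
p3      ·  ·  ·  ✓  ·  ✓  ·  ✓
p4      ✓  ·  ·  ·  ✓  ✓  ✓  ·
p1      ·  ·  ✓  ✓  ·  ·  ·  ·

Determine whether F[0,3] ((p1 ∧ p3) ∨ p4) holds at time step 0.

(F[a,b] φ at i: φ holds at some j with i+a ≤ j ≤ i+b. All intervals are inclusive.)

Yes

Check ((p1 ∧ p3) ∨ p4) at each j in [0,3]:
  j=0: true
  j=1: false
  j=2: false
  j=3: true
Found at j=0 → formula holds.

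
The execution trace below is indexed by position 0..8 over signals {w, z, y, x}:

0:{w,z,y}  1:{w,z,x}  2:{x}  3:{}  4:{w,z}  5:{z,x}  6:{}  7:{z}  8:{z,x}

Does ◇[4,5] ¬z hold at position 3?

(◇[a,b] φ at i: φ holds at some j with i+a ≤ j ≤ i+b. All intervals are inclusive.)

Does not hold

Check ¬z at each j in [7,8]:
  j=7: false
  j=8: false
No position in the window satisfies it → formula fails.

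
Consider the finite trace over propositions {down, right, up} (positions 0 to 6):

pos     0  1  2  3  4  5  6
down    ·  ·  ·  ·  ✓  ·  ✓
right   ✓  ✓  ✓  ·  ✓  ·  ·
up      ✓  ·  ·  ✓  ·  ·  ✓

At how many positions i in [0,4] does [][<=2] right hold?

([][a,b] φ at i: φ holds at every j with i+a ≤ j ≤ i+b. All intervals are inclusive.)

1

Evaluate at each i in [0,4]:
  i=0: ✓ (all of [0,2])
  i=1: ✗ (fails at j=3)
  i=2: ✗ (fails at j=3)
  i=3: ✗ (fails at j=3)
  i=4: ✗ (fails at j=5)
Positions where it holds: {0} → 1.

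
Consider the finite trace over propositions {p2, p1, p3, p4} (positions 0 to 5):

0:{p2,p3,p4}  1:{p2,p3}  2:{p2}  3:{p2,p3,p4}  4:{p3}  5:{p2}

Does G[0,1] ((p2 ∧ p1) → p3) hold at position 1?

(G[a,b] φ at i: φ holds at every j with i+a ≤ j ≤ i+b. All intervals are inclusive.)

Yes

Check ((p2 ∧ p1) → p3) at every j in [1,2]:
  j=1: antecedent false → ✓
  j=2: antecedent false → ✓
All positions satisfy it → formula holds.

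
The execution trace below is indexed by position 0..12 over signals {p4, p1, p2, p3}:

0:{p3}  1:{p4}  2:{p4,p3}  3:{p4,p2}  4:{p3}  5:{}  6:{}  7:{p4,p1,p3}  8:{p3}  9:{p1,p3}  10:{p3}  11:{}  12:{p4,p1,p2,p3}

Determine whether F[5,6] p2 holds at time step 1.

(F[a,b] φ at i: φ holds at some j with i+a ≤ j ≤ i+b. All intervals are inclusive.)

Does not hold

Check p2 at each j in [6,7]:
  j=6: false
  j=7: false
No position in the window satisfies it → formula fails.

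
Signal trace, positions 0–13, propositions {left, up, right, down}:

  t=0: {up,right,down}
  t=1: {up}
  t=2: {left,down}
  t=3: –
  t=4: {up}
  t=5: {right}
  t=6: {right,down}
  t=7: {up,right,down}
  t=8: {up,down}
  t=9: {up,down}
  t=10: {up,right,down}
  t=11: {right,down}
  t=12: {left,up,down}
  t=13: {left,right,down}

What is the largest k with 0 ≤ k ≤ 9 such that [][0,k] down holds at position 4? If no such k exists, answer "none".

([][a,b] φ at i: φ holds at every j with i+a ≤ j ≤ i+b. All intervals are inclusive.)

down must hold from j=4 onward; find where it first fails.
  j=4: fails → no k works.

none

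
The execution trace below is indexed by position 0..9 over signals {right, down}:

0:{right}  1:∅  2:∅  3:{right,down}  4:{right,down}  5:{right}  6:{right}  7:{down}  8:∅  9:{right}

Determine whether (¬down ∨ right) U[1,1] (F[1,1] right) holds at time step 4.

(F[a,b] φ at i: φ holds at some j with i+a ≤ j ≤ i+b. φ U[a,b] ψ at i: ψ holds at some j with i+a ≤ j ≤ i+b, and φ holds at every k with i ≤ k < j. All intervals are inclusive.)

Need some j in [5,5] with F[1,1] right, and (¬down ∨ right) at every k in [4,j-1].
  j=5: F[1,1] right holds; (¬down ∨ right) holds at every k in [4,4] → satisfied.

Holds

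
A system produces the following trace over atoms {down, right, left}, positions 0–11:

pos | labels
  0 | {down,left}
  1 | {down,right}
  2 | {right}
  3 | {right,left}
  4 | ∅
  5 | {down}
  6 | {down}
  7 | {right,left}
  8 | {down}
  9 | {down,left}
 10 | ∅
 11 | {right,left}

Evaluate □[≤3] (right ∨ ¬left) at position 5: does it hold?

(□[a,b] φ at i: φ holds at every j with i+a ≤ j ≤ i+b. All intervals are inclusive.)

Check (right ∨ ¬left) at every j in [5,8]:
  j=5: true
  j=6: true
  j=7: true
  j=8: true
All positions satisfy it → formula holds.

Holds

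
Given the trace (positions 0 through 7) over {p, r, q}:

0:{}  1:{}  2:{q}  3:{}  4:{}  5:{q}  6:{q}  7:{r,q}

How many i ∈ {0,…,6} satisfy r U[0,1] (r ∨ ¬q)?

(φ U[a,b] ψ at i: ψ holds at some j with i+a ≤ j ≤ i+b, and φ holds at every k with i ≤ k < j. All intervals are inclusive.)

4

Evaluate at each i in [0,6]:
  i=0: ✓ (rhs at j=0)
  i=1: ✓ (rhs at j=1)
  i=2: ✗ (lhs fails at k=2 before rhs at j=3)
  i=3: ✓ (rhs at j=3)
  i=4: ✓ (rhs at j=4)
  i=5: ✗ (no rhs in [5,6])
  i=6: ✗ (lhs fails at k=6 before rhs at j=7)
Positions where it holds: {0, 1, 3, 4} → 4.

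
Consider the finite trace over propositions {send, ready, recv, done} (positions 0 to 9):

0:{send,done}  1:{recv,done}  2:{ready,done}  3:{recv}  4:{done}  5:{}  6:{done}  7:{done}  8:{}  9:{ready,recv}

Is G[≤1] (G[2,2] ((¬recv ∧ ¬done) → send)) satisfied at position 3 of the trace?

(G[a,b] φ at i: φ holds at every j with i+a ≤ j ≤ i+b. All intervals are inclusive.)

Check G[2,2] ((¬recv ∧ ¬done) → send) at every j in [3,4]:
  j=3: fails at 5
  j=4: holds on [6,6]
Fails at j=3 → formula fails.

Does not hold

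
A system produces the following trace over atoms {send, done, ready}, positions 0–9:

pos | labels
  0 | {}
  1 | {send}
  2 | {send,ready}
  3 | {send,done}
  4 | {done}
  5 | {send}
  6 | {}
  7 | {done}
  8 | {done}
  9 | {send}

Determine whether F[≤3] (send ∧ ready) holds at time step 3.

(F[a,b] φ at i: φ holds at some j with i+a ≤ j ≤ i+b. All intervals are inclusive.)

Check (send ∧ ready) at each j in [3,6]:
  j=3: false
  j=4: false
  j=5: false
  j=6: false
No position in the window satisfies it → formula fails.

No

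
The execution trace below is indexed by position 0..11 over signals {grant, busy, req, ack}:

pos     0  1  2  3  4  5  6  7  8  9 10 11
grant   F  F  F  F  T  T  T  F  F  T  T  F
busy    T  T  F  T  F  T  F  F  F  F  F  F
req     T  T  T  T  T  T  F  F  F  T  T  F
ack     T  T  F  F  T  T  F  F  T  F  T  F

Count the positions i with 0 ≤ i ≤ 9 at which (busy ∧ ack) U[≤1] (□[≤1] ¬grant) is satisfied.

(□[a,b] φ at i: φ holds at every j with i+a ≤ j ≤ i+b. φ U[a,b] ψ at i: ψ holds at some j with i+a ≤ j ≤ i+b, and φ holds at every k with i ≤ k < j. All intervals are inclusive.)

4

Evaluate at each i in [0,9]:
  i=0: ✓ (rhs at j=0)
  i=1: ✓ (rhs at j=1)
  i=2: ✓ (rhs at j=2)
  i=3: ✗ (no rhs in [3,4])
  i=4: ✗ (no rhs in [4,5])
  i=5: ✗ (no rhs in [5,6])
  i=6: ✗ (lhs fails at k=6 before rhs at j=7)
  i=7: ✓ (rhs at j=7)
  i=8: ✗ (no rhs in [8,9])
  i=9: ✗ (no rhs in [9,10])
Positions where it holds: {0, 1, 2, 7} → 4.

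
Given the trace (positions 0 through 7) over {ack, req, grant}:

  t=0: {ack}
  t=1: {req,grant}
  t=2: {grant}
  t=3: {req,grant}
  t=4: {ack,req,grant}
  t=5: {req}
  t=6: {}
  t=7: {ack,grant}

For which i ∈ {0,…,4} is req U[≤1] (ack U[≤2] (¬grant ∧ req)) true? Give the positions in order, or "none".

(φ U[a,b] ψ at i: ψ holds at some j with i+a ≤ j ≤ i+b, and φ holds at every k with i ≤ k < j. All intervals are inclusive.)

3, 4

Evaluate at each i in [0,4]:
  i=0: ✗ (no rhs in [0,1])
  i=1: ✗ (no rhs in [1,2])
  i=2: ✗ (no rhs in [2,3])
  i=3: ✓ (rhs at j=4; lhs holds on [3,3])
  i=4: ✓ (rhs at j=4)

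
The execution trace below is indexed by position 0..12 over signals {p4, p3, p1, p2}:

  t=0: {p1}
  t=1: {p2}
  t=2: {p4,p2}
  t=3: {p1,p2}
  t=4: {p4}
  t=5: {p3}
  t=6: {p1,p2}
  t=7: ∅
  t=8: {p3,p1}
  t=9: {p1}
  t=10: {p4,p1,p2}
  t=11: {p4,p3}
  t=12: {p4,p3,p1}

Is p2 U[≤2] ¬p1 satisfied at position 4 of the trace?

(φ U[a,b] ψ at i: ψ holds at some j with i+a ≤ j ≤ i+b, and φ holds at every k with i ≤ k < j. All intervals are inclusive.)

Yes

Need some j in [4,6] with ¬p1, and p2 at every k in [4,j-1].
  j=4: ¬p1 holds; no prefix to check → satisfied.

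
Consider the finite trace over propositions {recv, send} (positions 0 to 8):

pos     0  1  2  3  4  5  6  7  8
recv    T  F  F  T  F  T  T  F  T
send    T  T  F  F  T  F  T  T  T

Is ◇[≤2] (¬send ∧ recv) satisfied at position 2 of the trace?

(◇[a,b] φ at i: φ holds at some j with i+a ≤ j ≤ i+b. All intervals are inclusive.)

Yes

Check (¬send ∧ recv) at each j in [2,4]:
  j=2: false
  j=3: true
  j=4: false
Found at j=3 → formula holds.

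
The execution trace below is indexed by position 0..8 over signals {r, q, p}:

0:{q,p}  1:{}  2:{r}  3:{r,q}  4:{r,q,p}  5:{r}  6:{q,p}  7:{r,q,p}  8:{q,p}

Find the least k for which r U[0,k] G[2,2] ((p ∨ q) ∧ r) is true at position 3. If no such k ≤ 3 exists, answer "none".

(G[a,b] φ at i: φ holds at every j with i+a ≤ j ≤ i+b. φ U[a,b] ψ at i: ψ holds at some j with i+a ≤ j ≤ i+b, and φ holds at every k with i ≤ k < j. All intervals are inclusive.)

Need earliest j ≥ 3 with G[2,2] ((p ∨ q) ∧ r), and r at every k in [3,j-1].
  j=3: rhs fails.
  j=4: rhs fails.
  j=5: rhs holds; lhs holds on [3,4]. k = 2.

2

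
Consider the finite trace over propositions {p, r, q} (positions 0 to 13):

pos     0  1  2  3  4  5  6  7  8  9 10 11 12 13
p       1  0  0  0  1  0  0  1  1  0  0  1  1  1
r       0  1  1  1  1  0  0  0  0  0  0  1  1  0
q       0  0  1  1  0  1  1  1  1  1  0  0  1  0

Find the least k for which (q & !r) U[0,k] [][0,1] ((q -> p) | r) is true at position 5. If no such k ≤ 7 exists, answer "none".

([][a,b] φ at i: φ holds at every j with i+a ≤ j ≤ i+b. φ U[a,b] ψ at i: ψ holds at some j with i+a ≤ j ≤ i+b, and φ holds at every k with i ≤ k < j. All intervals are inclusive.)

2

Need earliest j ≥ 5 with [][0,1] ((q -> p) | r), and (q & !r) at every k in [5,j-1].
  j=5: rhs fails.
  j=6: rhs fails.
  j=7: rhs holds; lhs holds on [5,6]. k = 2.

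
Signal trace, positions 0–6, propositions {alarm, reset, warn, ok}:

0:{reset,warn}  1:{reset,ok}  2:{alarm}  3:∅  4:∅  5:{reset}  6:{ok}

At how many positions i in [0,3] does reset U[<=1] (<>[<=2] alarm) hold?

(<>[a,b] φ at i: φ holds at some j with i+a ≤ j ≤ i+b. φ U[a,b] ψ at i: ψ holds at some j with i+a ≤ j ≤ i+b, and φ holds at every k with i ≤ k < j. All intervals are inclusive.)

Evaluate at each i in [0,3]:
  i=0: ✓ (rhs at j=0)
  i=1: ✓ (rhs at j=1)
  i=2: ✓ (rhs at j=2)
  i=3: ✗ (no rhs in [3,4])
Positions where it holds: {0, 1, 2} → 3.

3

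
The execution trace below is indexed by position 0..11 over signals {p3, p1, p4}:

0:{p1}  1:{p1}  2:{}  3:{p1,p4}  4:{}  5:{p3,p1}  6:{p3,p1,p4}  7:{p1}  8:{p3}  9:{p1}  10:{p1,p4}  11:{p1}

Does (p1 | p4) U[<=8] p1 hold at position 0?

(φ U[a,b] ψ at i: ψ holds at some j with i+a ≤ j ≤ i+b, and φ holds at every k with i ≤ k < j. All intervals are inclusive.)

Yes

Need some j in [0,8] with p1, and (p1 | p4) at every k in [0,j-1].
  j=0: p1 holds; no prefix to check → satisfied.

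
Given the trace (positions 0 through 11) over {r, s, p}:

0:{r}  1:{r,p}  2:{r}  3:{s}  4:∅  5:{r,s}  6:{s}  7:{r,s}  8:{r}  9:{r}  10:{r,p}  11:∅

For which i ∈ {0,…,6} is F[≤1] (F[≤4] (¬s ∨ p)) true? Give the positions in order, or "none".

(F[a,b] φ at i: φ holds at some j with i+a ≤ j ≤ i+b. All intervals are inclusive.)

0, 1, 2, 3, 4, 5, 6

Evaluate at each i in [0,6]:
  i=0: ✓ (witness j=0)
  i=1: ✓ (witness j=1)
  i=2: ✓ (witness j=2)
  i=3: ✓ (witness j=3)
  i=4: ✓ (witness j=4)
  i=5: ✓ (witness j=5)
  i=6: ✓ (witness j=6)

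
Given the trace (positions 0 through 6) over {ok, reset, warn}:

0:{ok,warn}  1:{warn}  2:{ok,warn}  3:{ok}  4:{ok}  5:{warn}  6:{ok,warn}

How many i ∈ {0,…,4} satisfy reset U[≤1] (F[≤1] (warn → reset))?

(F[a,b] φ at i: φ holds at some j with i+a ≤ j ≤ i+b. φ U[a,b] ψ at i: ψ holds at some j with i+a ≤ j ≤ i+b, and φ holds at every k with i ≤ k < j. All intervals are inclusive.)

Evaluate at each i in [0,4]:
  i=0: ✗ (no rhs in [0,1])
  i=1: ✗ (lhs fails at k=1 before rhs at j=2)
  i=2: ✓ (rhs at j=2)
  i=3: ✓ (rhs at j=3)
  i=4: ✓ (rhs at j=4)
Positions where it holds: {2, 3, 4} → 3.

3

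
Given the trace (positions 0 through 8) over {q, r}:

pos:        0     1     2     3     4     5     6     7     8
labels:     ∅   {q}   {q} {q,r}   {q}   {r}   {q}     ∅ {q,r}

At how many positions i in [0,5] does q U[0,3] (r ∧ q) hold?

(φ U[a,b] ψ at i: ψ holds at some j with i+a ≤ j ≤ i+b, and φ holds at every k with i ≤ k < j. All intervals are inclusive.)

3

Evaluate at each i in [0,5]:
  i=0: ✗ (lhs fails at k=0 before rhs at j=3)
  i=1: ✓ (rhs at j=3; lhs holds on [1,2])
  i=2: ✓ (rhs at j=3; lhs holds on [2,2])
  i=3: ✓ (rhs at j=3)
  i=4: ✗ (no rhs in [4,7])
  i=5: ✗ (lhs fails at k=5 before rhs at j=8)
Positions where it holds: {1, 2, 3} → 3.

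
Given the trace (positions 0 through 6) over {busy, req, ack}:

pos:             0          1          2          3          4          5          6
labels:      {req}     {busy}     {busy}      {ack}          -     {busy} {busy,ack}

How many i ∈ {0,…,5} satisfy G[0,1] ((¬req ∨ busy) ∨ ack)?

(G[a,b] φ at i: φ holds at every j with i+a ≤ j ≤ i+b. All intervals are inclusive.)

Evaluate at each i in [0,5]:
  i=0: ✗ (fails at j=0)
  i=1: ✓ (all of [1,2])
  i=2: ✓ (all of [2,3])
  i=3: ✓ (all of [3,4])
  i=4: ✓ (all of [4,5])
  i=5: ✓ (all of [5,6])
Positions where it holds: {1, 2, 3, 4, 5} → 5.

5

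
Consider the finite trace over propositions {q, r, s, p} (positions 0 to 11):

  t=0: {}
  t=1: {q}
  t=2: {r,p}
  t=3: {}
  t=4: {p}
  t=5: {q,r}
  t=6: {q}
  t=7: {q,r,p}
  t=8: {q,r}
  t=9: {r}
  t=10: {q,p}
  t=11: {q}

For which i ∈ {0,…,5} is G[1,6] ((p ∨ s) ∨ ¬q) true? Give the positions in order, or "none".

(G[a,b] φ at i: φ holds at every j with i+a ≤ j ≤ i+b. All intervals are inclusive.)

none

Evaluate at each i in [0,5]:
  i=0: ✗ (fails at j=1)
  i=1: ✗ (fails at j=5)
  i=2: ✗ (fails at j=5)
  i=3: ✗ (fails at j=5)
  i=4: ✗ (fails at j=5)
  i=5: ✗ (fails at j=6)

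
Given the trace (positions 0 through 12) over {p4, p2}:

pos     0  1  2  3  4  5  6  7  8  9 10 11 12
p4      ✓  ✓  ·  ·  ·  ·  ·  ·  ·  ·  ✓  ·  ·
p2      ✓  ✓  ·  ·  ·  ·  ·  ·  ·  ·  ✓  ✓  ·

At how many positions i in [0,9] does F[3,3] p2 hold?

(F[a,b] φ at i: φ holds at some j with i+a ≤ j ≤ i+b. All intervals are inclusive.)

Evaluate at each i in [0,9]:
  i=0: ✗ (none in [3,3])
  i=1: ✗ (none in [4,4])
  i=2: ✗ (none in [5,5])
  i=3: ✗ (none in [6,6])
  i=4: ✗ (none in [7,7])
  i=5: ✗ (none in [8,8])
  i=6: ✗ (none in [9,9])
  i=7: ✓ (witness j=10)
  i=8: ✓ (witness j=11)
  i=9: ✗ (none in [12,12])
Positions where it holds: {7, 8} → 2.

2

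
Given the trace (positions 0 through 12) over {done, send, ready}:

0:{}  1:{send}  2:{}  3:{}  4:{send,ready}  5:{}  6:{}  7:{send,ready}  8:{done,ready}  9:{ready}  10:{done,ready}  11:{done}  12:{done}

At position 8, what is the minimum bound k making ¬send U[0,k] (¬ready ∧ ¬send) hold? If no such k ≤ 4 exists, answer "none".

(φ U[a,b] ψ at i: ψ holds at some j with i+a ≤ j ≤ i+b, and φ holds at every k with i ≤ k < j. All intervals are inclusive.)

3

Need earliest j ≥ 8 with (¬ready ∧ ¬send), and ¬send at every k in [8,j-1].
  j=8: rhs fails.
  j=9: rhs fails.
  j=10: rhs fails.
  j=11: rhs holds; lhs holds on [8,10]. k = 3.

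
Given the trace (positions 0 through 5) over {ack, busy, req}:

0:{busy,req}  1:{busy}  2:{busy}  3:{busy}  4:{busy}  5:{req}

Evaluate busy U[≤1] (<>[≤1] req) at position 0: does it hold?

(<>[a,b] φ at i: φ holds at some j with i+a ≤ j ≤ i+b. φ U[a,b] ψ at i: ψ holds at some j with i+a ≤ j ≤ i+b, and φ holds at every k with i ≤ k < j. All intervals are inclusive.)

Holds

Need some j in [0,1] with <>[≤1] req, and busy at every k in [0,j-1].
  j=0: <>[≤1] req holds; no prefix to check → satisfied.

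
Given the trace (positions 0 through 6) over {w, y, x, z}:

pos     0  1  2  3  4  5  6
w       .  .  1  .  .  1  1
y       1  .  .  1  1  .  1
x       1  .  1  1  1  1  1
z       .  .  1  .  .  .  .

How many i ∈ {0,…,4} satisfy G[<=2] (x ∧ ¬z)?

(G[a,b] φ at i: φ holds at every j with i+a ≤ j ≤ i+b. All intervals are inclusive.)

2

Evaluate at each i in [0,4]:
  i=0: ✗ (fails at j=1)
  i=1: ✗ (fails at j=1)
  i=2: ✗ (fails at j=2)
  i=3: ✓ (all of [3,5])
  i=4: ✓ (all of [4,6])
Positions where it holds: {3, 4} → 2.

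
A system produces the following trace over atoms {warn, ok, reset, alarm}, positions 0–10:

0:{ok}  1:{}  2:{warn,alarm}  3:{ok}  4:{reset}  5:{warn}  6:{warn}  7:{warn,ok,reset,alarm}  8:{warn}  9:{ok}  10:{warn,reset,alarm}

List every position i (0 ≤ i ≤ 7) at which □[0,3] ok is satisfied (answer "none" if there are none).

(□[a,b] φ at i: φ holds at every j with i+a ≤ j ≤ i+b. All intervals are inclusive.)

Evaluate at each i in [0,7]:
  i=0: ✗ (fails at j=1)
  i=1: ✗ (fails at j=1)
  i=2: ✗ (fails at j=2)
  i=3: ✗ (fails at j=4)
  i=4: ✗ (fails at j=4)
  i=5: ✗ (fails at j=5)
  i=6: ✗ (fails at j=6)
  i=7: ✗ (fails at j=8)

none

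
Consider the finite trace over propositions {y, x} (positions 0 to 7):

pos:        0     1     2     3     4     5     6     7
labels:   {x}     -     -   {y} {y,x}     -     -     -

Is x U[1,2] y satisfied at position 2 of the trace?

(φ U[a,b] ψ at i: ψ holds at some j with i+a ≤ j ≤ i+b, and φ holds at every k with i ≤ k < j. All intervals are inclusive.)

False

Need some j in [3,4] with y, and x at every k in [2,j-1].
  j=3: y holds, but x fails at k=2 → not this j.
  j=4: y holds, but x fails at k=2 → not this j.
No j in the window works → until fails.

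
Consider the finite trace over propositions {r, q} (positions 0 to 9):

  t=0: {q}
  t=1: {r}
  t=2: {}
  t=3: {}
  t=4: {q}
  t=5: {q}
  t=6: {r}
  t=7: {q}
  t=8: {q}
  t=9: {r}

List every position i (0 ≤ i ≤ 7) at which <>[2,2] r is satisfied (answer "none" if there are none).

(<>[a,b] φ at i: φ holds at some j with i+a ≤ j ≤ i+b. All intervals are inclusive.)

4, 7

Evaluate at each i in [0,7]:
  i=0: ✗ (none in [2,2])
  i=1: ✗ (none in [3,3])
  i=2: ✗ (none in [4,4])
  i=3: ✗ (none in [5,5])
  i=4: ✓ (witness j=6)
  i=5: ✗ (none in [7,7])
  i=6: ✗ (none in [8,8])
  i=7: ✓ (witness j=9)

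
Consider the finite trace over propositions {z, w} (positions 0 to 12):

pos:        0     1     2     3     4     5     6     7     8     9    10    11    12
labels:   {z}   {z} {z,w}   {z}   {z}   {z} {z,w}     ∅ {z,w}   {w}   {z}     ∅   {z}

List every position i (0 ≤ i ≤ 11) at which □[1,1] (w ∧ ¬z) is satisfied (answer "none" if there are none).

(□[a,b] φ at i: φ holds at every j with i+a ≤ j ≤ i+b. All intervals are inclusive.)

8

Evaluate at each i in [0,11]:
  i=0: ✗ (fails at j=1)
  i=1: ✗ (fails at j=2)
  i=2: ✗ (fails at j=3)
  i=3: ✗ (fails at j=4)
  i=4: ✗ (fails at j=5)
  i=5: ✗ (fails at j=6)
  i=6: ✗ (fails at j=7)
  i=7: ✗ (fails at j=8)
  i=8: ✓ (all of [9,9])
  i=9: ✗ (fails at j=10)
  i=10: ✗ (fails at j=11)
  i=11: ✗ (fails at j=12)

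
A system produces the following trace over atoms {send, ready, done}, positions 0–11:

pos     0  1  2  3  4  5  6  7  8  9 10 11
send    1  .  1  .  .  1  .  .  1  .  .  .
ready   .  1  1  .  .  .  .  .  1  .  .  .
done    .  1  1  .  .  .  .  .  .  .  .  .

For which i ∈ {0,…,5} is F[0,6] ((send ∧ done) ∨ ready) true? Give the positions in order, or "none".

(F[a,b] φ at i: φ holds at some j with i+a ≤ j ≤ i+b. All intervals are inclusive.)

0, 1, 2, 3, 4, 5

Evaluate at each i in [0,5]:
  i=0: ✓ (witness j=1)
  i=1: ✓ (witness j=1)
  i=2: ✓ (witness j=2)
  i=3: ✓ (witness j=8)
  i=4: ✓ (witness j=8)
  i=5: ✓ (witness j=8)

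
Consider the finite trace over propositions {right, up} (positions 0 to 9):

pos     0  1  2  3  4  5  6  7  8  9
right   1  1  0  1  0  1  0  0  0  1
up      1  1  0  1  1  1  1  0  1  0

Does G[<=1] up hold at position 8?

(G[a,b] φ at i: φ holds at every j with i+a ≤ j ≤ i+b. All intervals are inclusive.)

Check up at every j in [8,9]:
  j=8: true
  j=9: false
Fails at j=9 → formula fails.

Does not hold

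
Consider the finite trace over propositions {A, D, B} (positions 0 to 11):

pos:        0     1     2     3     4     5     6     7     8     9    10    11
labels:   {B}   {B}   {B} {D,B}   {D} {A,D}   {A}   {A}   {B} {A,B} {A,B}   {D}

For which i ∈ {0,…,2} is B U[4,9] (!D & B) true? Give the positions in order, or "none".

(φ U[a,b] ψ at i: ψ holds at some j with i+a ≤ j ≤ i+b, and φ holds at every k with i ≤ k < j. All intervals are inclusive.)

Evaluate at each i in [0,2]:
  i=0: ✗ (lhs fails at k=4 before rhs at j=8)
  i=1: ✗ (lhs fails at k=4 before rhs at j=8)
  i=2: ✗ (lhs fails at k=4 before rhs at j=8)

none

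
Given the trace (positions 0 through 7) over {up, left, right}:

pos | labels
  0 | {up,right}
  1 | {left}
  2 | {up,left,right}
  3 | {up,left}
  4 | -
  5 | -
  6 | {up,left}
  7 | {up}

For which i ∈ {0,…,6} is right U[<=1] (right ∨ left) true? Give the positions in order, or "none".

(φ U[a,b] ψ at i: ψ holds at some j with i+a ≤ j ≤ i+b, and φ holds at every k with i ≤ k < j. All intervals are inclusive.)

Evaluate at each i in [0,6]:
  i=0: ✓ (rhs at j=0)
  i=1: ✓ (rhs at j=1)
  i=2: ✓ (rhs at j=2)
  i=3: ✓ (rhs at j=3)
  i=4: ✗ (no rhs in [4,5])
  i=5: ✗ (lhs fails at k=5 before rhs at j=6)
  i=6: ✓ (rhs at j=6)

0, 1, 2, 3, 6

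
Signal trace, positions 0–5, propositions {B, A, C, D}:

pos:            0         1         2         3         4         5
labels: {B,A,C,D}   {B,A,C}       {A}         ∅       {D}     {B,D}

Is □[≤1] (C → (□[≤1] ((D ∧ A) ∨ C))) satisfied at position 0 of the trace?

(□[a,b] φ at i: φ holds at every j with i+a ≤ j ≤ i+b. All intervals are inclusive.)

Check (C → (□[≤1] ((D ∧ A) ∨ C))) at every j in [0,1]:
  j=0: antecedent true; consequent holds on [0,1] → ✓
  j=1: antecedent true; consequent fails at 2 → ✗
Fails at j=1 → formula fails.

No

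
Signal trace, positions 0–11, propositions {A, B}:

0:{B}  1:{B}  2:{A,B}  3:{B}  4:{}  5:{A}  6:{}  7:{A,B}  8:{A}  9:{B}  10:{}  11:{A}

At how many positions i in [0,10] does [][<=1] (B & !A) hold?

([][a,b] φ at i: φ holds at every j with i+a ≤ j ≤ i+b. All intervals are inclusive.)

1

Evaluate at each i in [0,10]:
  i=0: ✓ (all of [0,1])
  i=1: ✗ (fails at j=2)
  i=2: ✗ (fails at j=2)
  i=3: ✗ (fails at j=4)
  i=4: ✗ (fails at j=4)
  i=5: ✗ (fails at j=5)
  i=6: ✗ (fails at j=6)
  i=7: ✗ (fails at j=7)
  i=8: ✗ (fails at j=8)
  i=9: ✗ (fails at j=10)
  i=10: ✗ (fails at j=10)
Positions where it holds: {0} → 1.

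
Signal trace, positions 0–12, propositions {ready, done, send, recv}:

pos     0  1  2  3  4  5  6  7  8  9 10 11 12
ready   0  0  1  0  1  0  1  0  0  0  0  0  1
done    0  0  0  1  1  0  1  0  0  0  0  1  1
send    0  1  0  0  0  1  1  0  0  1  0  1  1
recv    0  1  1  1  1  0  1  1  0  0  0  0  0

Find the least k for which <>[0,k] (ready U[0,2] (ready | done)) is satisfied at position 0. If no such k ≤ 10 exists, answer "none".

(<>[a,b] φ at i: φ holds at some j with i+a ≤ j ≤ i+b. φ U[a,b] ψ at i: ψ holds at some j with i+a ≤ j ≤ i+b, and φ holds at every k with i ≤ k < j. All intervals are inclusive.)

Scan j = 0,1,… for (ready U[0,2] (ready | done)):
  j=0: fails
  j=1: fails
  j=2: holds
First hit at j=2, so smallest k = 2-0 = 2.

2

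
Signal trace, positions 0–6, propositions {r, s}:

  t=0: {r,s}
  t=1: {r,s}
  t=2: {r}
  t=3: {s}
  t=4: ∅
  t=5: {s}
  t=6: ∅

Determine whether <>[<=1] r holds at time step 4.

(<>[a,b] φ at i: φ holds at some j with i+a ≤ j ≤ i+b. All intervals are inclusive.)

No

Check r at each j in [4,5]:
  j=4: false
  j=5: false
No position in the window satisfies it → formula fails.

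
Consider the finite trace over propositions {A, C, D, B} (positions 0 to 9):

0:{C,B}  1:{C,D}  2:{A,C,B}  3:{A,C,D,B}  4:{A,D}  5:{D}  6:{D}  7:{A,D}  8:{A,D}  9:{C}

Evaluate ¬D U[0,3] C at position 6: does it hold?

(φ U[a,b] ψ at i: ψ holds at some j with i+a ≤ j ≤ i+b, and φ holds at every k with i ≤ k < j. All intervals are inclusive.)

False

Need some j in [6,9] with C, and ¬D at every k in [6,j-1].
  j=6: C false.
  j=7: C false.
  j=8: C false.
  j=9: C holds, but ¬D fails at k=6 → not this j.
No j in the window works → until fails.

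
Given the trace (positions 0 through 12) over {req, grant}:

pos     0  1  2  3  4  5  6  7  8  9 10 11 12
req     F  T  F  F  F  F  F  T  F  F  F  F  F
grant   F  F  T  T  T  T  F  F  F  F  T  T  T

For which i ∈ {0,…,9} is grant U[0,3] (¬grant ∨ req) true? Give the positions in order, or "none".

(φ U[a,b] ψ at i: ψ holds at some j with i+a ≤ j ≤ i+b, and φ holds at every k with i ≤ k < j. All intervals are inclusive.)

Evaluate at each i in [0,9]:
  i=0: ✓ (rhs at j=0)
  i=1: ✓ (rhs at j=1)
  i=2: ✗ (no rhs in [2,5])
  i=3: ✓ (rhs at j=6; lhs holds on [3,5])
  i=4: ✓ (rhs at j=6; lhs holds on [4,5])
  i=5: ✓ (rhs at j=6; lhs holds on [5,5])
  i=6: ✓ (rhs at j=6)
  i=7: ✓ (rhs at j=7)
  i=8: ✓ (rhs at j=8)
  i=9: ✓ (rhs at j=9)

0, 1, 3, 4, 5, 6, 7, 8, 9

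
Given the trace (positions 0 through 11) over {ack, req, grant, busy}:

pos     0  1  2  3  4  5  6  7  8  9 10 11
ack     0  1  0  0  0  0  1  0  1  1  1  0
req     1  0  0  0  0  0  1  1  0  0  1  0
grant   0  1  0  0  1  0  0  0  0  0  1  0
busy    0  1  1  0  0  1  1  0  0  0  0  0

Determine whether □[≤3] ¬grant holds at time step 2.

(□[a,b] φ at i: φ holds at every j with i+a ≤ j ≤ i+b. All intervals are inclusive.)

Check ¬grant at every j in [2,5]:
  j=2: true
  j=3: true
  j=4: false
  j=5: true
Fails at j=4 → formula fails.

False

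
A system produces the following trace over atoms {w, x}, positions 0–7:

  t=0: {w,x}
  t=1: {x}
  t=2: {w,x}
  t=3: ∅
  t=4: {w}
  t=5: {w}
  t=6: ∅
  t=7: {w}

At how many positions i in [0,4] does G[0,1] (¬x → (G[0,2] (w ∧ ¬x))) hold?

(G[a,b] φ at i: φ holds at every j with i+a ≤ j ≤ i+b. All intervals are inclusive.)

2

Evaluate at each i in [0,4]:
  i=0: ✓ (all of [0,1])
  i=1: ✓ (all of [1,2])
  i=2: ✗ (fails at j=3)
  i=3: ✗ (fails at j=3)
  i=4: ✗ (fails at j=4)
Positions where it holds: {0, 1} → 2.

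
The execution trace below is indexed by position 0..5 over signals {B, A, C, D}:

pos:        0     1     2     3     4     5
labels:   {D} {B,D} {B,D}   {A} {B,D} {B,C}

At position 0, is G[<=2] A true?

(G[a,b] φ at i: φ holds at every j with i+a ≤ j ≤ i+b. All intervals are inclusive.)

Check A at every j in [0,2]:
  j=0: false
  j=1: false
  j=2: false
Fails at j=0 → formula fails.

False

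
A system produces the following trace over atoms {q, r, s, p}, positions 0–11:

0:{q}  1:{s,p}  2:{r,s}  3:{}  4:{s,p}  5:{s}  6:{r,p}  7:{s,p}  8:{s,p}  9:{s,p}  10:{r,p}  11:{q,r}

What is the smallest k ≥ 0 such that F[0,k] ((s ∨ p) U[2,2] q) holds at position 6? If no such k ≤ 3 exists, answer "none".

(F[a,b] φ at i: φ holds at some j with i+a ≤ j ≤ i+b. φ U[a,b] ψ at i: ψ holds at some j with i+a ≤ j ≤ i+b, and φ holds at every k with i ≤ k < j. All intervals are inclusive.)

3

Scan j = 6,7,… for ((s ∨ p) U[2,2] q):
  j=6: fails
  j=7: fails
  j=8: fails
  j=9: holds
First hit at j=9, so smallest k = 9-6 = 3.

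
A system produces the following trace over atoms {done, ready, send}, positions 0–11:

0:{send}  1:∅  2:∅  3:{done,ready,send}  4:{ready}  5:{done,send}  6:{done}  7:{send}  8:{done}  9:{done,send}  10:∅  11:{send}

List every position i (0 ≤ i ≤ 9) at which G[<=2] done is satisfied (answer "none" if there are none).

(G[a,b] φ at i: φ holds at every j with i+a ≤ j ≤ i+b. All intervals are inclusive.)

Evaluate at each i in [0,9]:
  i=0: ✗ (fails at j=0)
  i=1: ✗ (fails at j=1)
  i=2: ✗ (fails at j=2)
  i=3: ✗ (fails at j=4)
  i=4: ✗ (fails at j=4)
  i=5: ✗ (fails at j=7)
  i=6: ✗ (fails at j=7)
  i=7: ✗ (fails at j=7)
  i=8: ✗ (fails at j=10)
  i=9: ✗ (fails at j=10)

none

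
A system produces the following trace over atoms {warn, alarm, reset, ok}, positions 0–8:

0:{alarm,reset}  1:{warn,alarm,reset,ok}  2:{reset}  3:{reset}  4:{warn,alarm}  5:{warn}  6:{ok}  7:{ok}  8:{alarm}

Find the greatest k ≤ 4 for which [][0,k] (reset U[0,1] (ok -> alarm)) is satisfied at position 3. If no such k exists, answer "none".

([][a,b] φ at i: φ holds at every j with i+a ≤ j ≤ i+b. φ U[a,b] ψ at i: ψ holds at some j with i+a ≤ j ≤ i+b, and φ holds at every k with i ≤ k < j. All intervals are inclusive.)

(reset U[0,1] (ok -> alarm)) must hold from j=3 onward; find where it first fails.
  j=3: holds
  j=4: holds
  j=5: holds
  j=6: fails
Holds on [3,5], so largest k = 2.

2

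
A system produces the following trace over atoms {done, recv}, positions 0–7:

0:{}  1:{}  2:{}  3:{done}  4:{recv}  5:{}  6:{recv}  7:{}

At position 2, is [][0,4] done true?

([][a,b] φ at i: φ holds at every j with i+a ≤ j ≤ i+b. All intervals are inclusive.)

Check done at every j in [2,6]:
  j=2: false
  j=3: true
  j=4: false
  j=5: false
  j=6: false
Fails at j=2 → formula fails.

Does not hold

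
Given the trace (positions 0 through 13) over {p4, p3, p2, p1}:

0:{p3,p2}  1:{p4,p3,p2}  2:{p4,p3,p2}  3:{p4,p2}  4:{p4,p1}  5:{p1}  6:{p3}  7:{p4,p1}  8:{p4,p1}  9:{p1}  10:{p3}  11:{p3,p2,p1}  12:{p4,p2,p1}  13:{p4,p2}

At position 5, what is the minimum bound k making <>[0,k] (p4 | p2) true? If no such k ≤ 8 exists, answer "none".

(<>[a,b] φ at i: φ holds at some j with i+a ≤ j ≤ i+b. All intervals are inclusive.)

Scan j = 5,6,… for (p4 | p2):
  j=5: fails
  j=6: fails
  j=7: holds
First hit at j=7, so smallest k = 7-5 = 2.

2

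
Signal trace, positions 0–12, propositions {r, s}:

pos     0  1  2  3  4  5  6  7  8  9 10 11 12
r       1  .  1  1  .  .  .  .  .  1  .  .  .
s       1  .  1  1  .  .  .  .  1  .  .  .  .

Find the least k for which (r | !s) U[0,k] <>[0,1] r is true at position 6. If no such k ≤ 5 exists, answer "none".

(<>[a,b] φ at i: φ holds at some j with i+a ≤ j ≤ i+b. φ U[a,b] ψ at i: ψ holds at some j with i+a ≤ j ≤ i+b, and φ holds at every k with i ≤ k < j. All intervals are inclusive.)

2

Need earliest j ≥ 6 with <>[0,1] r, and (r | !s) at every k in [6,j-1].
  j=6: rhs fails.
  j=7: rhs fails.
  j=8: rhs holds; lhs holds on [6,7]. k = 2.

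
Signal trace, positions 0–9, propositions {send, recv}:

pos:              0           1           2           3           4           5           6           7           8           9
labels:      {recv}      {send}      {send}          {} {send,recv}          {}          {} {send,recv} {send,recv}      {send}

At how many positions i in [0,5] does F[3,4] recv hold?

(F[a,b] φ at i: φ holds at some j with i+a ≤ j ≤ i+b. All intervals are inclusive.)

Evaluate at each i in [0,5]:
  i=0: ✓ (witness j=4)
  i=1: ✓ (witness j=4)
  i=2: ✗ (none in [5,6])
  i=3: ✓ (witness j=7)
  i=4: ✓ (witness j=7)
  i=5: ✓ (witness j=8)
Positions where it holds: {0, 1, 3, 4, 5} → 5.

5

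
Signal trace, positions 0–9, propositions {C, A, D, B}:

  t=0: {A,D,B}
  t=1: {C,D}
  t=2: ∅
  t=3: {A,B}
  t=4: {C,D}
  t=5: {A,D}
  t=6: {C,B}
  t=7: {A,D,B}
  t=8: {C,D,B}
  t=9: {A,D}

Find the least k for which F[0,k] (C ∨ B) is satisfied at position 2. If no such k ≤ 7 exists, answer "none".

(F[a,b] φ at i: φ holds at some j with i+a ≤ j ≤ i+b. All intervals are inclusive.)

Scan j = 2,3,… for (C ∨ B):
  j=2: fails
  j=3: holds
First hit at j=3, so smallest k = 3-2 = 1.

1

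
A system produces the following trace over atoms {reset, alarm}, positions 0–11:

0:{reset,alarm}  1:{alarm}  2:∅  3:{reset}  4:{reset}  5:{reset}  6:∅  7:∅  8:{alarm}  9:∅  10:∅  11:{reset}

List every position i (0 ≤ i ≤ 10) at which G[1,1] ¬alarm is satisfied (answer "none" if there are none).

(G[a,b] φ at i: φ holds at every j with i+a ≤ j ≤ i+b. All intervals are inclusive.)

Evaluate at each i in [0,10]:
  i=0: ✗ (fails at j=1)
  i=1: ✓ (all of [2,2])
  i=2: ✓ (all of [3,3])
  i=3: ✓ (all of [4,4])
  i=4: ✓ (all of [5,5])
  i=5: ✓ (all of [6,6])
  i=6: ✓ (all of [7,7])
  i=7: ✗ (fails at j=8)
  i=8: ✓ (all of [9,9])
  i=9: ✓ (all of [10,10])
  i=10: ✓ (all of [11,11])

1, 2, 3, 4, 5, 6, 8, 9, 10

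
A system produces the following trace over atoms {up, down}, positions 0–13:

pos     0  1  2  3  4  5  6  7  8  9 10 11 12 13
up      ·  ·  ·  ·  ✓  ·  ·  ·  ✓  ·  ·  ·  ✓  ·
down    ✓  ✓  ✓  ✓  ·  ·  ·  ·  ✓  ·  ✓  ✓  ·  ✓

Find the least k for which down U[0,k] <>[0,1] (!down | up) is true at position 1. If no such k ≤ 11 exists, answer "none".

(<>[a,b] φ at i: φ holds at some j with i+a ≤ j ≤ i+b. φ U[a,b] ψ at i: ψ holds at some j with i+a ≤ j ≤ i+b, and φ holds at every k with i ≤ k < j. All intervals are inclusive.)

2

Need earliest j ≥ 1 with <>[0,1] (!down | up), and down at every k in [1,j-1].
  j=1: rhs fails.
  j=2: rhs fails.
  j=3: rhs holds; lhs holds on [1,2]. k = 2.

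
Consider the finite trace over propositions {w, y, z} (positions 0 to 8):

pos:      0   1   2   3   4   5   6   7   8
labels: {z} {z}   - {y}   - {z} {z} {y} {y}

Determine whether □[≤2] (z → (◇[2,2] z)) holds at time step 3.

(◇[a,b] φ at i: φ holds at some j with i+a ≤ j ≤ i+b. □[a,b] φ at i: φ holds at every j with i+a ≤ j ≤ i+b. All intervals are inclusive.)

False

Check (z → (◇[2,2] z)) at every j in [3,5]:
  j=3: antecedent false → ✓
  j=4: antecedent false → ✓
  j=5: antecedent true; consequent fails (none in [7,7]) → ✗
Fails at j=5 → formula fails.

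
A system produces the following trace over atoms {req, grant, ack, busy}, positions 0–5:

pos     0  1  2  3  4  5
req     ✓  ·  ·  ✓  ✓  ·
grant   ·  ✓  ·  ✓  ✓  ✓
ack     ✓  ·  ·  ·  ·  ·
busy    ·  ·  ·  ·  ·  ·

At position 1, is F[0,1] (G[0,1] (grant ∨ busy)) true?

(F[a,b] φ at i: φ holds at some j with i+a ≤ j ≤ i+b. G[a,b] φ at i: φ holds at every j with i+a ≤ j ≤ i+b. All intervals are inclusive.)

Check G[0,1] (grant ∨ busy) at each j in [1,2]:
  j=1: fails at 2
  j=2: fails at 2
No position in the window satisfies it → formula fails.

False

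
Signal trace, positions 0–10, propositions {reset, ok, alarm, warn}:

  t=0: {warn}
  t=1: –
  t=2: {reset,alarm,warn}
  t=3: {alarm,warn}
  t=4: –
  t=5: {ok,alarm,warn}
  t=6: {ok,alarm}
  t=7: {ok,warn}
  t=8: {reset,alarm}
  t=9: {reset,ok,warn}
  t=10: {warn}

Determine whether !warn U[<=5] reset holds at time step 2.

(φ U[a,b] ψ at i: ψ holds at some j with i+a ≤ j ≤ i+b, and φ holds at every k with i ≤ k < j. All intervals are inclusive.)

Yes

Need some j in [2,7] with reset, and !warn at every k in [2,j-1].
  j=2: reset holds; no prefix to check → satisfied.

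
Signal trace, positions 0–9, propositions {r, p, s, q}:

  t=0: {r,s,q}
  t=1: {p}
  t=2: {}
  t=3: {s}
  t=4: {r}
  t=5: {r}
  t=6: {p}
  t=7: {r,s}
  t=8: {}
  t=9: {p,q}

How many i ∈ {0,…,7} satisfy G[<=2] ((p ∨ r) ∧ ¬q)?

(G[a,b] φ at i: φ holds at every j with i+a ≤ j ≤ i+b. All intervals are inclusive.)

Evaluate at each i in [0,7]:
  i=0: ✗ (fails at j=0)
  i=1: ✗ (fails at j=2)
  i=2: ✗ (fails at j=2)
  i=3: ✗ (fails at j=3)
  i=4: ✓ (all of [4,6])
  i=5: ✓ (all of [5,7])
  i=6: ✗ (fails at j=8)
  i=7: ✗ (fails at j=8)
Positions where it holds: {4, 5} → 2.

2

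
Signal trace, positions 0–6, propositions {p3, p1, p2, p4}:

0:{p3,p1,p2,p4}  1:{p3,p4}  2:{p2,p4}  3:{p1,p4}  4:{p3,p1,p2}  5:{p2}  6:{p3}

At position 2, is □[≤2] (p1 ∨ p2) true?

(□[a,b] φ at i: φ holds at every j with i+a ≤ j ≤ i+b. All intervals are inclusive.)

True

Check (p1 ∨ p2) at every j in [2,4]:
  j=2: true
  j=3: true
  j=4: true
All positions satisfy it → formula holds.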